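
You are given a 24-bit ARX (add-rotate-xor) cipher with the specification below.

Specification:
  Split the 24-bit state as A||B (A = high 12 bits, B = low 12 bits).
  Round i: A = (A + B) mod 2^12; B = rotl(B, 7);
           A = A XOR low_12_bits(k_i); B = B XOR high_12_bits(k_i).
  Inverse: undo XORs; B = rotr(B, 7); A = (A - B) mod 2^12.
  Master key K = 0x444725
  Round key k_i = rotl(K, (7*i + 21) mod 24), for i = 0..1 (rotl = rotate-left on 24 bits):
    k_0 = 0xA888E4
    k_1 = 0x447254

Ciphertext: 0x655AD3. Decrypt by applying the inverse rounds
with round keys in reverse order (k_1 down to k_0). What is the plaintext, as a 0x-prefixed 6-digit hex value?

0x6D02B0

s_0 = ciphertext = 0x655AD3
s_1 = InvRound(s_0, k_1) = 0x16429D
s_2 = InvRound(s_1, k_0) = 0x6D02B0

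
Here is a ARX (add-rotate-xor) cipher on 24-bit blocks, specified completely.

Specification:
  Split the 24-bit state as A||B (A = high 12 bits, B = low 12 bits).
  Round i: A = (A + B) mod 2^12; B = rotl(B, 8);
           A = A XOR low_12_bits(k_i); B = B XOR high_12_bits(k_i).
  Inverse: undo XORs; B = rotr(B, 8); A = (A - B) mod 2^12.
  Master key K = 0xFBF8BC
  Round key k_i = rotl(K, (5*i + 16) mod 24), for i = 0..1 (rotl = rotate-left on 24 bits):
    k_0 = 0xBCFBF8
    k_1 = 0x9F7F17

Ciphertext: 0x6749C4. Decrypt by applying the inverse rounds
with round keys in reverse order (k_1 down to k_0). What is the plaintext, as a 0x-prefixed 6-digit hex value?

0xDD3FF8

s_0 = ciphertext = 0x6749C4
s_1 = InvRound(s_0, k_1) = 0x633330
s_2 = InvRound(s_1, k_0) = 0xDD3FF8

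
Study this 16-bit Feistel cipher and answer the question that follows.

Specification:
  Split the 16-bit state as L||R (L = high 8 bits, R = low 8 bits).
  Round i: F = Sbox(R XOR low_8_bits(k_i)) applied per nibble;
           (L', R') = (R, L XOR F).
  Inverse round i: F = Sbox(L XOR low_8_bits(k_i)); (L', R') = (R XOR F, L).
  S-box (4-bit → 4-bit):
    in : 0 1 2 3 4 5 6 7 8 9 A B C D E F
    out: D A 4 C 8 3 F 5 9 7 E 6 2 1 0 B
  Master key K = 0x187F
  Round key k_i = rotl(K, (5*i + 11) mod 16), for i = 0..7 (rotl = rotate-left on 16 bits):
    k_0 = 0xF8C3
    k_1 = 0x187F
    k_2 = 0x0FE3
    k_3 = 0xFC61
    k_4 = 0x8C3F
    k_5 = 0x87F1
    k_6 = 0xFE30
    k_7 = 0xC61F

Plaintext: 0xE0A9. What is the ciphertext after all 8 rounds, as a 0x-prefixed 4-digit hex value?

0x10CA

s_0 = plaintext = 0xE0A9
s_1 = Round(s_0, k_0) = 0xA91E
s_2 = Round(s_1, k_1) = 0x1E53
s_3 = Round(s_2, k_2) = 0x5373
s_4 = Round(s_3, k_3) = 0x73F7
s_5 = Round(s_4, k_4) = 0xF75A
s_6 = Round(s_5, k_5) = 0x5A11
s_7 = Round(s_6, k_6) = 0x1110
s_8 = Round(s_7, k_7) = 0x10CA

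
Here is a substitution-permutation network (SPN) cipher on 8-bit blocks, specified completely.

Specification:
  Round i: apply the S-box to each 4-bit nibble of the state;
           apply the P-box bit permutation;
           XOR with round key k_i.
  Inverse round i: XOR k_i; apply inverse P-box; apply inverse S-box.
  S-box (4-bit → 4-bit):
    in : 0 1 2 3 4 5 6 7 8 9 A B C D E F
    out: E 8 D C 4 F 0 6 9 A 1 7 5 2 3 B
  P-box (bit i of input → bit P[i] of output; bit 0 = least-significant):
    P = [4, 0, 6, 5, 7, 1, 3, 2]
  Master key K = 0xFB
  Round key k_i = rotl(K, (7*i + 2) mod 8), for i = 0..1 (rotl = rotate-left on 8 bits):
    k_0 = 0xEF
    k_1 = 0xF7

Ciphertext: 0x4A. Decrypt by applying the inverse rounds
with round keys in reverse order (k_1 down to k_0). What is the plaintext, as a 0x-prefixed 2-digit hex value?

s_0 = ciphertext = 0x4A
s_1 = InvRound(s_0, k_1) = 0x2F
s_2 = InvRound(s_1, k_0) = 0xA4

0xA4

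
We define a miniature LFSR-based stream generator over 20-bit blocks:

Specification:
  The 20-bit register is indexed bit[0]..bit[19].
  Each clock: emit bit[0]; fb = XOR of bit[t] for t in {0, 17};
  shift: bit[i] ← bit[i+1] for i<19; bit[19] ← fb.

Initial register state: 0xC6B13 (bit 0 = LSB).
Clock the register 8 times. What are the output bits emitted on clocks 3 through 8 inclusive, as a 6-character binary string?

reg_0 = 0xC6B13
clock 1: out=1, reg = 0xE3589
clock 2: out=1, reg = 0x71AC4
clock 3: out=0, reg = 0xB8D62
clock 4: out=0, reg = 0xDC6B1
clock 5: out=1, reg = 0xEE358
clock 6: out=0, reg = 0xF71AC
clock 7: out=0, reg = 0xFB8D6
clock 8: out=0, reg = 0xFDC6B

001000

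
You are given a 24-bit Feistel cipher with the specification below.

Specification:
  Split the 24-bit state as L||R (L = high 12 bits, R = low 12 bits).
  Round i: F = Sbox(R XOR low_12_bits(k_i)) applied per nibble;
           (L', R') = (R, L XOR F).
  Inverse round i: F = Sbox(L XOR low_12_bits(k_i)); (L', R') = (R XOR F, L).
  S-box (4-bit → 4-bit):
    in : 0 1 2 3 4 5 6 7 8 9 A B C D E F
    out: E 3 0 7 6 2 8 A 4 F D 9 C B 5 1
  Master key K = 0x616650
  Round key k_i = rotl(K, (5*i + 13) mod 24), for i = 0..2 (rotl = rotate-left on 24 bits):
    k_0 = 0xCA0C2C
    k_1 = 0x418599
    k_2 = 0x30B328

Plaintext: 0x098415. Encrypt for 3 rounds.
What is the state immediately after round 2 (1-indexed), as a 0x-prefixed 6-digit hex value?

0x4E77B0

s_0 = plaintext = 0x098415
s_1 = Round(s_0, k_0) = 0x4154E7
s_2 = Round(s_1, k_1) = 0x4E77B0
s_3 = Round(s_2, k_2) = 0x7B0213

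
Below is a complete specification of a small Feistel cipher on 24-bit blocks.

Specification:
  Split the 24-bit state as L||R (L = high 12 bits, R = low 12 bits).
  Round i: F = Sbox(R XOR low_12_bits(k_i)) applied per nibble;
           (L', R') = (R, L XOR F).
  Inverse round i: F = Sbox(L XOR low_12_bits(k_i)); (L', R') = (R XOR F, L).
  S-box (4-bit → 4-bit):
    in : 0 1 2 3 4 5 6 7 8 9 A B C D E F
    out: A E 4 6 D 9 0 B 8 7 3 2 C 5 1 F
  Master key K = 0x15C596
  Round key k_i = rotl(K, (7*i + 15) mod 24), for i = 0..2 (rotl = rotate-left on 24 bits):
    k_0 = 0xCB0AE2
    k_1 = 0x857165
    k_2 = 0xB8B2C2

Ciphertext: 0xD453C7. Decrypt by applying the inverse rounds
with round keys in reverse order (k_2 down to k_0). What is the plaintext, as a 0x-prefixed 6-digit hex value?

0x856802

s_0 = ciphertext = 0xD453C7
s_1 = InvRound(s_0, k_2) = 0xC4CD45
s_2 = InvRound(s_1, k_1) = 0x802C4C
s_3 = InvRound(s_2, k_0) = 0x856802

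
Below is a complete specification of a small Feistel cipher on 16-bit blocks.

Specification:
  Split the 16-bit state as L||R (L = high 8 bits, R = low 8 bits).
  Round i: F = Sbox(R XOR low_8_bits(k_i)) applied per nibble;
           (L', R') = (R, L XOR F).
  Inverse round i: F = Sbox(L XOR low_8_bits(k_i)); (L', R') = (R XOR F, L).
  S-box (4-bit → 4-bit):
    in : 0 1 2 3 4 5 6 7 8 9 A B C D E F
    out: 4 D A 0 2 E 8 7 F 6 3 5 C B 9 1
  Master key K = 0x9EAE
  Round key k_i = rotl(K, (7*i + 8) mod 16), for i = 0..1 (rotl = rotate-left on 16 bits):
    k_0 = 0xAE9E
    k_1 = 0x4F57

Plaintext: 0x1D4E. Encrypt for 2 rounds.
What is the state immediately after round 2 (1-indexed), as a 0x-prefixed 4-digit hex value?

s_0 = plaintext = 0x1D4E
s_1 = Round(s_0, k_0) = 0x4EA9
s_2 = Round(s_1, k_1) = 0xA957

0xA957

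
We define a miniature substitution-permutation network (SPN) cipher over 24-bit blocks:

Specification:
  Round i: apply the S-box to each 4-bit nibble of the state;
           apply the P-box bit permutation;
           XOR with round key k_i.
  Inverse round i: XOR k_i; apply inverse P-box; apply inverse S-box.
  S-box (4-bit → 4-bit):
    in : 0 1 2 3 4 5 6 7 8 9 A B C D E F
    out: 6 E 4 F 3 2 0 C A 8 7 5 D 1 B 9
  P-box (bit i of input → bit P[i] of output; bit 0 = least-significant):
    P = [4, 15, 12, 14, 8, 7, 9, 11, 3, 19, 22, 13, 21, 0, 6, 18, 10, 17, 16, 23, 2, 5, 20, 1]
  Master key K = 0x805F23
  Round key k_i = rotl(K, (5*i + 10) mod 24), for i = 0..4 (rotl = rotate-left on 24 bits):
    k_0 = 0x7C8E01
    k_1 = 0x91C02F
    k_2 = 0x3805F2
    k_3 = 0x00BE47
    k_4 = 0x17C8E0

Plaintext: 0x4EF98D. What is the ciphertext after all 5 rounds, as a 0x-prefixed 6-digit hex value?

0xE1BB05

s_0 = plaintext = 0x4EF98D
s_1 = Round(s_0, k_0) = 0xDAA2B5
s_2 = Round(s_1, k_1) = 0xF2476A
s_3 = Round(s_2, k_2) = 0x59B5E5
s_4 = Round(s_3, k_3) = 0xA837A7
s_5 = Round(s_4, k_4) = 0xE1BB05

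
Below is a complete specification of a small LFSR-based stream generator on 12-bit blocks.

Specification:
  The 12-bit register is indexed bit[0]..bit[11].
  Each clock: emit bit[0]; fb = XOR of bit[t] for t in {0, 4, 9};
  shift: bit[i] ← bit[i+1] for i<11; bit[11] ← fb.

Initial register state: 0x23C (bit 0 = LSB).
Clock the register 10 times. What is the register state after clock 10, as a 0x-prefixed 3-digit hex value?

0xDB8

reg_0 = 0x23C
clock 1: out=0, reg = 0x11E
clock 2: out=0, reg = 0x88F
clock 3: out=1, reg = 0xC47
clock 4: out=1, reg = 0xE23
clock 5: out=1, reg = 0x711
clock 6: out=1, reg = 0xB88
clock 7: out=0, reg = 0xDC4
clock 8: out=0, reg = 0x6E2
clock 9: out=0, reg = 0xB71
clock 10: out=1, reg = 0xDB8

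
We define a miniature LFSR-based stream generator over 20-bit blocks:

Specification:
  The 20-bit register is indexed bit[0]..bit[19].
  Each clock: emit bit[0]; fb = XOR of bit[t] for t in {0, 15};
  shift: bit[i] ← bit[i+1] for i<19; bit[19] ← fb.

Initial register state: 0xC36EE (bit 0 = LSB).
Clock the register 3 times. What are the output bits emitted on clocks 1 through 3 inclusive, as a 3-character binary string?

011

reg_0 = 0xC36EE
clock 1: out=0, reg = 0x61B77
clock 2: out=1, reg = 0xB0DBB
clock 3: out=1, reg = 0xD86DD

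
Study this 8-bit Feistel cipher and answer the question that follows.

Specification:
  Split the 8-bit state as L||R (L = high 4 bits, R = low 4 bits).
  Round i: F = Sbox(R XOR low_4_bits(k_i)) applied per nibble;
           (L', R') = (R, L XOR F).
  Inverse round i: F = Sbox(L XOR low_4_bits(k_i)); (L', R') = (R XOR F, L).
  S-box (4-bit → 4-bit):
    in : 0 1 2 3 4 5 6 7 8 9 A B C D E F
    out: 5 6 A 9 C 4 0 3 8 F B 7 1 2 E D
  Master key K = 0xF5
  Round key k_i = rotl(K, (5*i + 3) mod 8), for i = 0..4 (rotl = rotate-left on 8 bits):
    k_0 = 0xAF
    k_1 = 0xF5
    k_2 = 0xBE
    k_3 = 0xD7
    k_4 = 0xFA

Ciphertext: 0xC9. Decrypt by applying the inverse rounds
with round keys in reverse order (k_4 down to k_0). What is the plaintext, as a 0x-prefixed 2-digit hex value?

s_0 = ciphertext = 0xC9
s_1 = InvRound(s_0, k_4) = 0x9C
s_2 = InvRound(s_1, k_3) = 0x29
s_3 = InvRound(s_2, k_2) = 0x82
s_4 = InvRound(s_3, k_1) = 0x08
s_5 = InvRound(s_4, k_0) = 0x50

0x50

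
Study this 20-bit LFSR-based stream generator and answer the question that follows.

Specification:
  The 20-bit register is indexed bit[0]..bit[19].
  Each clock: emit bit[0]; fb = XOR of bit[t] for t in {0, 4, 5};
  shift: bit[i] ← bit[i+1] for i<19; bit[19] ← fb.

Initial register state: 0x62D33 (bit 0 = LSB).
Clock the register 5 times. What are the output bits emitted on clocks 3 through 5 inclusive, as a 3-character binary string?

reg_0 = 0x62D33
clock 1: out=1, reg = 0xB1699
clock 2: out=1, reg = 0x58B4C
clock 3: out=0, reg = 0x2C5A6
clock 4: out=0, reg = 0x962D3
clock 5: out=1, reg = 0x4B169

001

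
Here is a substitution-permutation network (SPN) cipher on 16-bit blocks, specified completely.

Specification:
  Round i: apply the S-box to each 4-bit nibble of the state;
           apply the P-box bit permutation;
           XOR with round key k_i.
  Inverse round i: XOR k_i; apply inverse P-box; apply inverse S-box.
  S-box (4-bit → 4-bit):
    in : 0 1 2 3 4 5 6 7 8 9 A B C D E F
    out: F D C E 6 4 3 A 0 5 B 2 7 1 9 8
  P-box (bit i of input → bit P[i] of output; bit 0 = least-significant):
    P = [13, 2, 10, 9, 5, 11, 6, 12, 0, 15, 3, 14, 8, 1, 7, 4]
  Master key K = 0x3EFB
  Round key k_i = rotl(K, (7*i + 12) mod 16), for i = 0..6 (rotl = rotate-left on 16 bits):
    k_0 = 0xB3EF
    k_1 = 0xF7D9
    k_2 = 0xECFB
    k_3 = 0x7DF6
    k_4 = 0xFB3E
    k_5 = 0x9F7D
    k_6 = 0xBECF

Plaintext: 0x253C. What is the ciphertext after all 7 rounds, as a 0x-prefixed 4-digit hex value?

s_0 = plaintext = 0x253C
s_1 = Round(s_0, k_0) = 0x8F33
s_2 = Round(s_1, k_1) = 0xA99D
s_3 = Round(s_2, k_2) = 0xCD80
s_4 = Round(s_3, k_3) = 0x5A71
s_5 = Round(s_4, k_4) = 0x05BF
s_6 = Round(s_5, k_5) = 0x94E7
s_7 = Round(s_6, k_6) = 0x2D63

0x2D63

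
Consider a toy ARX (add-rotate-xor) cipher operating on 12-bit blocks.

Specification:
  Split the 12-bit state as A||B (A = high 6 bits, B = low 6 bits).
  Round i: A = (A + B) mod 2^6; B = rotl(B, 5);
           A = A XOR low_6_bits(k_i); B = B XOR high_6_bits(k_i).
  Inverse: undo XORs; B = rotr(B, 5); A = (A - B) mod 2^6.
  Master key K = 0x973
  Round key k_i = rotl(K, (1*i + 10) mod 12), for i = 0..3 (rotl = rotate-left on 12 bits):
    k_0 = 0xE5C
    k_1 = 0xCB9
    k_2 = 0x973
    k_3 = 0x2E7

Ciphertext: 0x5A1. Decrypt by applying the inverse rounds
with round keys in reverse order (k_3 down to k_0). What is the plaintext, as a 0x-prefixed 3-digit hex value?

0x3FE

s_0 = ciphertext = 0x5A1
s_1 = InvRound(s_0, k_3) = 0x715
s_2 = InvRound(s_1, k_2) = 0x3A1
s_3 = InvRound(s_2, k_1) = 0x466
s_4 = InvRound(s_3, k_0) = 0x3FE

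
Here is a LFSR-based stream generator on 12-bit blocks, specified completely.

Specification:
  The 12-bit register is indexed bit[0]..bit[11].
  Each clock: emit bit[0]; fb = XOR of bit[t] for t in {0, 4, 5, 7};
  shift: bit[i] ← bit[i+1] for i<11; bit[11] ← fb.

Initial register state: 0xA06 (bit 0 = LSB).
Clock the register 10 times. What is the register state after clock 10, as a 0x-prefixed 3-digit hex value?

0x68A

reg_0 = 0xA06
clock 1: out=0, reg = 0x503
clock 2: out=1, reg = 0xA81
clock 3: out=1, reg = 0x540
clock 4: out=0, reg = 0x2A0
clock 5: out=0, reg = 0x150
clock 6: out=0, reg = 0x8A8
clock 7: out=0, reg = 0x454
clock 8: out=0, reg = 0xA2A
clock 9: out=0, reg = 0xD15
clock 10: out=1, reg = 0x68A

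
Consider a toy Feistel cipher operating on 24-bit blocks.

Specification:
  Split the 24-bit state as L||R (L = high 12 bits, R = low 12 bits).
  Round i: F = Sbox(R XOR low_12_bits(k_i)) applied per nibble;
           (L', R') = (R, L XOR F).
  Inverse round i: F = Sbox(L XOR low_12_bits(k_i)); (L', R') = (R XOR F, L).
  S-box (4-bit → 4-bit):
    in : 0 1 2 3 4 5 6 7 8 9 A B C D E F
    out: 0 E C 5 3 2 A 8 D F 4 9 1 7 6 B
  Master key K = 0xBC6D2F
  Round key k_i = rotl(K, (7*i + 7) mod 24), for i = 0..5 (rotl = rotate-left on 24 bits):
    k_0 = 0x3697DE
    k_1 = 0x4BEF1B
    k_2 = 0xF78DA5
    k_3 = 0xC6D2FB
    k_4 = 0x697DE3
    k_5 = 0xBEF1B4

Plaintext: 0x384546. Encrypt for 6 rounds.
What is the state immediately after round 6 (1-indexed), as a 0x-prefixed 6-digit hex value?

0xFB8374

s_0 = plaintext = 0x384546
s_1 = Round(s_0, k_0) = 0x546F79
s_2 = Round(s_1, k_1) = 0xF795EA
s_3 = Round(s_2, k_2) = 0x5EA242
s_4 = Round(s_3, k_3) = 0x242575
s_5 = Round(s_4, k_4) = 0x575FB8
s_6 = Round(s_5, k_5) = 0xFB8374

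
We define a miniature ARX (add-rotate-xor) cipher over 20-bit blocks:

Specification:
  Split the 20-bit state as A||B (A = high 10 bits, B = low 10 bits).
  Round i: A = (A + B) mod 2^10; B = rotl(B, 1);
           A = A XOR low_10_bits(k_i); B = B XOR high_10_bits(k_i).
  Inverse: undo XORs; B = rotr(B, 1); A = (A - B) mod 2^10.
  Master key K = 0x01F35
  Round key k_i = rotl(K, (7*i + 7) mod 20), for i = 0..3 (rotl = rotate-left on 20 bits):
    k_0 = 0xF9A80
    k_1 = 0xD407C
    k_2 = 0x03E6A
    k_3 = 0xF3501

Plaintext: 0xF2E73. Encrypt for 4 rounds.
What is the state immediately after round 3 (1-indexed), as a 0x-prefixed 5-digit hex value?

s_0 = plaintext = 0xF2E73
s_1 = Round(s_0, k_0) = 0x2FB01
s_2 = Round(s_1, k_1) = 0xF0D53
s_3 = Round(s_2, k_2) = 0xDF2A9
s_4 = Round(s_3, k_3) = 0xC929E

0xDF2A9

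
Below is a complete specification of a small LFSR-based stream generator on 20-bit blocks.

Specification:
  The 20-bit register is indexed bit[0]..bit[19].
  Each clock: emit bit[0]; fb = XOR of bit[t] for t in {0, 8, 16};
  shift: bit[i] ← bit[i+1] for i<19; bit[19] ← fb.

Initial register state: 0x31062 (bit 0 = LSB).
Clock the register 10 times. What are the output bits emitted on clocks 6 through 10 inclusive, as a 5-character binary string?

reg_0 = 0x31062
clock 1: out=0, reg = 0x98831
clock 2: out=1, reg = 0x4C418
clock 3: out=0, reg = 0x2620C
clock 4: out=0, reg = 0x13106
clock 5: out=0, reg = 0x09883
clock 6: out=1, reg = 0x84C41
clock 7: out=1, reg = 0xC2620
clock 8: out=0, reg = 0x61310
clock 9: out=0, reg = 0xB0988
clock 10: out=0, reg = 0x584C4

11000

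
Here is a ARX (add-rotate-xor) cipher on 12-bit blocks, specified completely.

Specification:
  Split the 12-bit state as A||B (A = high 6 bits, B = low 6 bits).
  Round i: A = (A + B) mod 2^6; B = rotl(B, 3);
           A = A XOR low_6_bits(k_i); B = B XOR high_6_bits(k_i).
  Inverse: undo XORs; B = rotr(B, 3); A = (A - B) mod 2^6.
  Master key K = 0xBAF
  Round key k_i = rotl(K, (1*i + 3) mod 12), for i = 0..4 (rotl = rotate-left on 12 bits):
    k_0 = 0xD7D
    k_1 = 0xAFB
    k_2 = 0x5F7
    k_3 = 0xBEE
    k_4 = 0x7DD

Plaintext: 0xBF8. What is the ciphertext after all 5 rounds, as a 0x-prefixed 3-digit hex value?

0x81A

s_0 = plaintext = 0xBF8
s_1 = Round(s_0, k_0) = 0x6B2
s_2 = Round(s_1, k_1) = 0xDFD
s_3 = Round(s_2, k_2) = 0x0F8
s_4 = Round(s_3, k_3) = 0x568
s_5 = Round(s_4, k_4) = 0x81A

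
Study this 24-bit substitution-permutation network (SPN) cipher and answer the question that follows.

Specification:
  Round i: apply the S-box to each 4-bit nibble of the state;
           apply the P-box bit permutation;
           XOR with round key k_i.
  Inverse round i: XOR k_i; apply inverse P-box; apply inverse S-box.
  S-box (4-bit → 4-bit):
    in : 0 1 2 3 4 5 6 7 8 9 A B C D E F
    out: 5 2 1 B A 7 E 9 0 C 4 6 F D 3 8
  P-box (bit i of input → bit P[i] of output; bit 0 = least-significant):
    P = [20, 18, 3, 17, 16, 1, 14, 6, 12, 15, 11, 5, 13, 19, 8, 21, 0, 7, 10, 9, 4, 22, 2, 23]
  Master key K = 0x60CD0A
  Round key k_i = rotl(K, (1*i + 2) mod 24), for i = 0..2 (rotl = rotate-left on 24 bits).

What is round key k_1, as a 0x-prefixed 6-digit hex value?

0x066853

K = 0x60CD0A
k_0 = rotl(K, (1*0+2) mod 24) = rotl(K, 2) = 0x833429
k_1 = rotl(K, (1*1+2) mod 24) = rotl(K, 3) = 0x066853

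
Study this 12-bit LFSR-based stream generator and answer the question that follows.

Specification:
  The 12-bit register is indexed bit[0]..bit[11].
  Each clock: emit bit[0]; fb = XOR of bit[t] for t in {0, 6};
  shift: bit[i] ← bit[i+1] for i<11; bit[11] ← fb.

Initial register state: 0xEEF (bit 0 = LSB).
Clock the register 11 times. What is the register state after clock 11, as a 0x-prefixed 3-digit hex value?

0x7A9

reg_0 = 0xEEF
clock 1: out=1, reg = 0x777
clock 2: out=1, reg = 0x3BB
clock 3: out=1, reg = 0x9DD
clock 4: out=1, reg = 0x4EE
clock 5: out=0, reg = 0xA77
clock 6: out=1, reg = 0x53B
clock 7: out=1, reg = 0xA9D
clock 8: out=1, reg = 0xD4E
clock 9: out=0, reg = 0xEA7
clock 10: out=1, reg = 0xF53
clock 11: out=1, reg = 0x7A9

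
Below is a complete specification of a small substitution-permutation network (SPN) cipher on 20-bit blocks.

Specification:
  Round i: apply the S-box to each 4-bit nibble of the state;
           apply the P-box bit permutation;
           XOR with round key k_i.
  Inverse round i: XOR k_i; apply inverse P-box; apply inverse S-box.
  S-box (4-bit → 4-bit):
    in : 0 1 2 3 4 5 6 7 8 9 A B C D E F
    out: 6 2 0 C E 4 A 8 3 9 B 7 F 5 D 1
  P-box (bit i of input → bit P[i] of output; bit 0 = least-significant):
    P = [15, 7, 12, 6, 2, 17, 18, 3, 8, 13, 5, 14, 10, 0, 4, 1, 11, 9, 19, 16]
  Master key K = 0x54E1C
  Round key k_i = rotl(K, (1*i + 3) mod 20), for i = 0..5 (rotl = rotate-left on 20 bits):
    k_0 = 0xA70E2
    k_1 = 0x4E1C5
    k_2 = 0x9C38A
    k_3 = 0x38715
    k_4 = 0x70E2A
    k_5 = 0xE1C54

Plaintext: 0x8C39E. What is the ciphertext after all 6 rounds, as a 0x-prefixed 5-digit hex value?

s_0 = plaintext = 0x8C39E
s_1 = Round(s_0, k_0) = 0xAAE9D
s_2 = Round(s_1, k_1) = 0x53EEA
s_3 = Round(s_2, k_2) = 0x50274
s_4 = Round(s_3, k_3) = 0xB97CC
s_5 = Round(s_4, k_4) = 0x9D0E4
s_6 = Round(s_5, k_5) = 0xB20A8

0xB20A8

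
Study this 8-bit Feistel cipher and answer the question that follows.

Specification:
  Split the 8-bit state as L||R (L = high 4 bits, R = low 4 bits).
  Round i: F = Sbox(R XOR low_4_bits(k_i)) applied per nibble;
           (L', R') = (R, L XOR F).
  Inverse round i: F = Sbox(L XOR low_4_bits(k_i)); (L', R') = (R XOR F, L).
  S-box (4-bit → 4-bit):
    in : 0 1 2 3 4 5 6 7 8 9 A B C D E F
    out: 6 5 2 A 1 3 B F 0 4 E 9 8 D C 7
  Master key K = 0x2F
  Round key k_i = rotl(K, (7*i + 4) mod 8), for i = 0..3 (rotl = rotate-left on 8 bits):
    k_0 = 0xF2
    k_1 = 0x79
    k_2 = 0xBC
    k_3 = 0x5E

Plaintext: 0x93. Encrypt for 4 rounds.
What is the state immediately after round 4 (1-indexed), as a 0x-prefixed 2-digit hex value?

0x4E

s_0 = plaintext = 0x93
s_1 = Round(s_0, k_0) = 0x3C
s_2 = Round(s_1, k_1) = 0xC0
s_3 = Round(s_2, k_2) = 0x04
s_4 = Round(s_3, k_3) = 0x4E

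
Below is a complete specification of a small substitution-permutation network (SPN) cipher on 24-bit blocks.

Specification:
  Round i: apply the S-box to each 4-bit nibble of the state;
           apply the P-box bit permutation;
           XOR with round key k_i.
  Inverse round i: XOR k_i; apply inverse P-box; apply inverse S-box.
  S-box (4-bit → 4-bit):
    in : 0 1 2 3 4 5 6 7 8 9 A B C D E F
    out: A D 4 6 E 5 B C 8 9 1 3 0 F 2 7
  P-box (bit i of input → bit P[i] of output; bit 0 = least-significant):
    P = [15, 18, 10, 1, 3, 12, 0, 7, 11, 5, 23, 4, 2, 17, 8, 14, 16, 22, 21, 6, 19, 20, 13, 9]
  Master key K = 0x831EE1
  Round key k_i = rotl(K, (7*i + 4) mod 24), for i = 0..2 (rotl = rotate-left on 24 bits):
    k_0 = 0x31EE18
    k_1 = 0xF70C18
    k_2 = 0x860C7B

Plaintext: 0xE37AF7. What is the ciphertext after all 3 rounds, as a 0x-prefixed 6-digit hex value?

0xD6B332

s_0 = plaintext = 0xE37AF7
s_1 = Round(s_0, k_0) = 0x41B313
s_2 = Round(s_1, k_1) = 0x402AF5
s_3 = Round(s_2, k_2) = 0xD6B332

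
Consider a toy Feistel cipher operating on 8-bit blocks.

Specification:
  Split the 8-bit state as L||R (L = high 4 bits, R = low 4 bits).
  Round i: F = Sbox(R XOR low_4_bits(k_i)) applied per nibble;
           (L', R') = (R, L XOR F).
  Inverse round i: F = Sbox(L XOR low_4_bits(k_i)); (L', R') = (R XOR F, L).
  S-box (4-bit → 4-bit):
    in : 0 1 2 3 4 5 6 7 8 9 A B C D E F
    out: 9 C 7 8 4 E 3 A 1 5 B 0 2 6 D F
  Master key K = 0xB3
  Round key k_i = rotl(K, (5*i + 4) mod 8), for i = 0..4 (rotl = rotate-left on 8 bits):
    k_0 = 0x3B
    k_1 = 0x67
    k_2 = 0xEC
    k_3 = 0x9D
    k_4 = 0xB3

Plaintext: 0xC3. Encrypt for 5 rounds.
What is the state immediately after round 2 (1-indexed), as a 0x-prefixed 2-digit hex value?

s_0 = plaintext = 0xC3
s_1 = Round(s_0, k_0) = 0x3D
s_2 = Round(s_1, k_1) = 0xD8
s_3 = Round(s_2, k_2) = 0x89
s_4 = Round(s_3, k_3) = 0x9C
s_5 = Round(s_4, k_4) = 0xC6

0xD8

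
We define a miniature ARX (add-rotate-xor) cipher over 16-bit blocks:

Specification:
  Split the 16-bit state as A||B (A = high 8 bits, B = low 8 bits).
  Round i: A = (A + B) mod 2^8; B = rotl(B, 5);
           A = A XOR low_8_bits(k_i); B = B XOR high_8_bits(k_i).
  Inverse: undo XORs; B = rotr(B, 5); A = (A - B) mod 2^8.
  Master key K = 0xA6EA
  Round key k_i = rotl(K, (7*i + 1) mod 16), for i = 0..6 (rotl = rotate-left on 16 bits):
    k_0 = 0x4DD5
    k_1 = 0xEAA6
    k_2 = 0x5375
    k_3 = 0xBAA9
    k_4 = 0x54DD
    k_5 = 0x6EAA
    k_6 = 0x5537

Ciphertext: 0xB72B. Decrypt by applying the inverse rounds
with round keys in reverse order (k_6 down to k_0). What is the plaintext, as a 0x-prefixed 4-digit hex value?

s_0 = ciphertext = 0xB72B
s_1 = InvRound(s_0, k_6) = 0x8DF3
s_2 = InvRound(s_1, k_5) = 0x3BEC
s_3 = InvRound(s_2, k_4) = 0x21C5
s_4 = InvRound(s_3, k_3) = 0x8DFB
s_5 = InvRound(s_4, k_2) = 0xB345
s_6 = InvRound(s_5, k_1) = 0x987D
s_7 = InvRound(s_6, k_0) = 0xCC81

0xCC81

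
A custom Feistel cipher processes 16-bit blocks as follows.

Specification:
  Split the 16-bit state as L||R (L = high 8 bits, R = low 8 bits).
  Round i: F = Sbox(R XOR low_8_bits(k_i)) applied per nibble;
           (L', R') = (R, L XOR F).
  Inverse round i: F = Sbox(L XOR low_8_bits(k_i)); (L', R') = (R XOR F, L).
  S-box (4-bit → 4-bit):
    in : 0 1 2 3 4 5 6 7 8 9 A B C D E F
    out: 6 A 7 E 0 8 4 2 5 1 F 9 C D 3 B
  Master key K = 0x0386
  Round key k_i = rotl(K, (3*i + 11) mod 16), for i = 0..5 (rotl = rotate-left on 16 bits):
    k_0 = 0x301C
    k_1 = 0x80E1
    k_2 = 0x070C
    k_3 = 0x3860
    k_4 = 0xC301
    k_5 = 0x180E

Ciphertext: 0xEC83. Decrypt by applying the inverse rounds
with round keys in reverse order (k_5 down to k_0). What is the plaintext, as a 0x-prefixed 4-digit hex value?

s_0 = ciphertext = 0xEC83
s_1 = InvRound(s_0, k_5) = 0xB4EC
s_2 = InvRound(s_1, k_4) = 0x74B4
s_3 = InvRound(s_2, k_3) = 0x1474
s_4 = InvRound(s_3, k_2) = 0xD114
s_5 = InvRound(s_4, k_1) = 0xF2D1
s_6 = InvRound(s_5, k_0) = 0xE2F2

0xE2F2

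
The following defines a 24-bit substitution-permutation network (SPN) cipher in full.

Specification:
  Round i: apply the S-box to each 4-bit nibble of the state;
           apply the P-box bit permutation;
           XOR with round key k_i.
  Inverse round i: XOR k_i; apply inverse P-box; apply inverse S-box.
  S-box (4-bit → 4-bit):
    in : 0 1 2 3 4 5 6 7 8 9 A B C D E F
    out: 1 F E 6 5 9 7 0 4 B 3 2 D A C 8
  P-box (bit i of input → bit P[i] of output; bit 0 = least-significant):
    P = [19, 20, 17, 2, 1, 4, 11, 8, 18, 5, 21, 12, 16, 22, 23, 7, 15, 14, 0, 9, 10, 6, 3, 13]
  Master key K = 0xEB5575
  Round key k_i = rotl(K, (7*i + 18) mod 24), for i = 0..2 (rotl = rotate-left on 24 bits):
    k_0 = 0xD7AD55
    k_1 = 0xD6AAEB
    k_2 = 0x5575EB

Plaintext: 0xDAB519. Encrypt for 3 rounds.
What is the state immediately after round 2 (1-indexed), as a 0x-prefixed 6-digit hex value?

0xE1EA61

s_0 = plaintext = 0xDAB519
s_1 = Round(s_0, k_0) = 0x8B5403
s_2 = Round(s_1, k_1) = 0xE1EA61
s_3 = Round(s_2, k_2) = 0xCB9F54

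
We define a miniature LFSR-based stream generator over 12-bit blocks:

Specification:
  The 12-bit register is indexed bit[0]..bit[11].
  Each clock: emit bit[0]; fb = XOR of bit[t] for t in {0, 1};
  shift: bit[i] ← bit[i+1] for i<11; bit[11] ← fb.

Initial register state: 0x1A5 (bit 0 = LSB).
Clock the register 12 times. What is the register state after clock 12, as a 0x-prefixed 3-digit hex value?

0x977

reg_0 = 0x1A5
clock 1: out=1, reg = 0x8D2
clock 2: out=0, reg = 0xC69
clock 3: out=1, reg = 0xE34
clock 4: out=0, reg = 0x71A
clock 5: out=0, reg = 0xB8D
clock 6: out=1, reg = 0xDC6
clock 7: out=0, reg = 0xEE3
clock 8: out=1, reg = 0x771
clock 9: out=1, reg = 0xBB8
clock 10: out=0, reg = 0x5DC
clock 11: out=0, reg = 0x2EE
clock 12: out=0, reg = 0x977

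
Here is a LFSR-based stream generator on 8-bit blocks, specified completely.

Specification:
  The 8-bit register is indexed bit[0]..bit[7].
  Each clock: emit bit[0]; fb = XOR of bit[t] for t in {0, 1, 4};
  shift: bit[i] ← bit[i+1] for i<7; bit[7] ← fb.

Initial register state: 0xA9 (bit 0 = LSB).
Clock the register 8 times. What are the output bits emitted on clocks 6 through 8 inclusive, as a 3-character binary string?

101

reg_0 = 0xA9
clock 1: out=1, reg = 0xD4
clock 2: out=0, reg = 0xEA
clock 3: out=0, reg = 0xF5
clock 4: out=1, reg = 0x7A
clock 5: out=0, reg = 0x3D
clock 6: out=1, reg = 0x1E
clock 7: out=0, reg = 0x0F
clock 8: out=1, reg = 0x07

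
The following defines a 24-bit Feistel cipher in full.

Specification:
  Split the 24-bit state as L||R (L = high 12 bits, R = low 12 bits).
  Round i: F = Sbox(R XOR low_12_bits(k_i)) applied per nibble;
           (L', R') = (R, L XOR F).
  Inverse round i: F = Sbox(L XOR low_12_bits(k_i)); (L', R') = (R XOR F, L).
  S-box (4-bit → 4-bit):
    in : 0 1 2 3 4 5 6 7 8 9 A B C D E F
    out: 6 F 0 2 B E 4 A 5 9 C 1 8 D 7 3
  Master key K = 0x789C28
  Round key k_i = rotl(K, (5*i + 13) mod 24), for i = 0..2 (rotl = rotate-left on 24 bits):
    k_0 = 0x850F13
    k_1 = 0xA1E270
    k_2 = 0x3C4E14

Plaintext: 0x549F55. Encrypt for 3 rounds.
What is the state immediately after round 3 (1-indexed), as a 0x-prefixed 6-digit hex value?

s_0 = plaintext = 0x549F55
s_1 = Round(s_0, k_0) = 0xF553FD
s_2 = Round(s_1, k_1) = 0x3FD008
s_3 = Round(s_2, k_2) = 0x008405

0x008405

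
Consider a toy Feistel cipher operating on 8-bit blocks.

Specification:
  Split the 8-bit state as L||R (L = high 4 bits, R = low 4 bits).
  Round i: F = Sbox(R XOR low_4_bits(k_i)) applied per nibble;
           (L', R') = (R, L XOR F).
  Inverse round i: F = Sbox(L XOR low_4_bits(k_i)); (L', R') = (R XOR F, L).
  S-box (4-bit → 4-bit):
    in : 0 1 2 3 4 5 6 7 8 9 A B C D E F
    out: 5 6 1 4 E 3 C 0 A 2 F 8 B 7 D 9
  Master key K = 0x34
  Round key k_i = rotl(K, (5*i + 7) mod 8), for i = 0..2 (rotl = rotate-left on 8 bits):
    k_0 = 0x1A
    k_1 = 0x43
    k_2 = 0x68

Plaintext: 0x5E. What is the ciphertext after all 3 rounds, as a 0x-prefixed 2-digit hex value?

0x40

s_0 = plaintext = 0x5E
s_1 = Round(s_0, k_0) = 0xEB
s_2 = Round(s_1, k_1) = 0xB4
s_3 = Round(s_2, k_2) = 0x40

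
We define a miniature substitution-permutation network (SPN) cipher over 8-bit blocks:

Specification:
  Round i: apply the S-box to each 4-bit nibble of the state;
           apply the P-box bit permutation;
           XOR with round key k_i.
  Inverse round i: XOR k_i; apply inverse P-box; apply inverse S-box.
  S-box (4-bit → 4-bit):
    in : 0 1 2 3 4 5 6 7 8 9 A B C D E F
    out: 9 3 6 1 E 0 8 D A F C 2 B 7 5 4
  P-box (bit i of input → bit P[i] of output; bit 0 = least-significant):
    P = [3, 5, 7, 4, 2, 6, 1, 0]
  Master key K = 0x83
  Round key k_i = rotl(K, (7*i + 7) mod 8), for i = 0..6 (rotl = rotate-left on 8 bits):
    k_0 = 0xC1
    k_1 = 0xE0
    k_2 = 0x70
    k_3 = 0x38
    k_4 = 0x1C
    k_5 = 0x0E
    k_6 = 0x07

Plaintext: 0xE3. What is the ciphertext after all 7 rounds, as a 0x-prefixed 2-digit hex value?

s_0 = plaintext = 0xE3
s_1 = Round(s_0, k_0) = 0xCF
s_2 = Round(s_1, k_1) = 0x25
s_3 = Round(s_2, k_2) = 0x32
s_4 = Round(s_3, k_3) = 0x9C
s_5 = Round(s_4, k_4) = 0x63
s_6 = Round(s_5, k_5) = 0x07
s_7 = Round(s_6, k_6) = 0x9A

0x9A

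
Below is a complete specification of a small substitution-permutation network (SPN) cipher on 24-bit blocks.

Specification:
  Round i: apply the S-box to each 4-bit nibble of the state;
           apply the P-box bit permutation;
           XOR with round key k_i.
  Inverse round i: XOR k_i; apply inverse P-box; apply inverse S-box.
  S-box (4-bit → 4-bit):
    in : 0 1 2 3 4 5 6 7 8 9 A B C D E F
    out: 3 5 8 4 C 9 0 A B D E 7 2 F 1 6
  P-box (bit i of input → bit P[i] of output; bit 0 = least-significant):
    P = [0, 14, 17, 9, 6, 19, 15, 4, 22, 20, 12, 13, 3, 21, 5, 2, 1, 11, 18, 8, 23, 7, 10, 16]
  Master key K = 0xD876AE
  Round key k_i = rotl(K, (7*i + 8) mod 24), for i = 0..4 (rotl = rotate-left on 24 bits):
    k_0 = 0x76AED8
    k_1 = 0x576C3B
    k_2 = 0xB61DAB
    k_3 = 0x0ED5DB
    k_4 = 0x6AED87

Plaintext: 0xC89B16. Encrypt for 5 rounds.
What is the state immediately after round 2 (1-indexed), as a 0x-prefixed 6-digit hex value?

s_0 = plaintext = 0xC89B16
s_1 = Round(s_0, k_0) = 0x263736
s_2 = Round(s_1, k_1) = 0x46CC1B
s_3 = Round(s_2, k_2) = 0x85D9EA
s_4 = Round(s_3, k_3) = 0xEDA635
s_5 = Round(s_4, k_4) = 0xCE66A0

0x46CC1B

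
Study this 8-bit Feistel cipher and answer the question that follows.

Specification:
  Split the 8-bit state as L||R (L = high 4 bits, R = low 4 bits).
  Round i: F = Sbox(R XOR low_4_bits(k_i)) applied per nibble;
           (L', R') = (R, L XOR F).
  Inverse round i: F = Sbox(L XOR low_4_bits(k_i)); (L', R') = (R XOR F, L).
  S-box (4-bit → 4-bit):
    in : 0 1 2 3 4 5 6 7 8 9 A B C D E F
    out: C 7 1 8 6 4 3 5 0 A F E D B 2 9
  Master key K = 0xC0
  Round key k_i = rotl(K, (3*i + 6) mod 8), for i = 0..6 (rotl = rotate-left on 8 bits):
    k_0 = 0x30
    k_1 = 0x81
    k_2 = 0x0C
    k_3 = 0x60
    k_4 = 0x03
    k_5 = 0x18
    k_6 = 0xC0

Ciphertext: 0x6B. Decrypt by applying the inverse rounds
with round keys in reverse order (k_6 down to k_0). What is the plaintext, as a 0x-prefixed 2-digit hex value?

0x78

s_0 = ciphertext = 0x6B
s_1 = InvRound(s_0, k_6) = 0x86
s_2 = InvRound(s_1, k_5) = 0xA8
s_3 = InvRound(s_2, k_4) = 0x2A
s_4 = InvRound(s_3, k_3) = 0xB2
s_5 = InvRound(s_4, k_2) = 0x7B
s_6 = InvRound(s_5, k_1) = 0x87
s_7 = InvRound(s_6, k_0) = 0x78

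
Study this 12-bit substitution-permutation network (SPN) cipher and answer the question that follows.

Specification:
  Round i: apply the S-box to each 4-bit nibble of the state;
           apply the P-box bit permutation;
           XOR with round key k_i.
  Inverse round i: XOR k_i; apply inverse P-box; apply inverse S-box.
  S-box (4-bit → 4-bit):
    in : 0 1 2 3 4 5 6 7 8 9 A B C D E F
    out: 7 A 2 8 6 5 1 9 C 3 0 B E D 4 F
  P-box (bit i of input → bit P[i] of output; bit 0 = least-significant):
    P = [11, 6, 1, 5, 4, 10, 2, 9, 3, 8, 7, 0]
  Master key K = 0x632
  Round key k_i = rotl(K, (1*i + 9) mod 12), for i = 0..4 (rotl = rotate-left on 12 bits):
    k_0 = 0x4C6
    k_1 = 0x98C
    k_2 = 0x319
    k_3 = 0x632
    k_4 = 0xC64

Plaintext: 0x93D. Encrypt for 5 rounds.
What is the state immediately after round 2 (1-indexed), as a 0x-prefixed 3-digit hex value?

0x863

s_0 = plaintext = 0x93D
s_1 = Round(s_0, k_0) = 0xFEC
s_2 = Round(s_1, k_1) = 0x863
s_3 = Round(s_2, k_2) = 0x3A8
s_4 = Round(s_3, k_3) = 0x611
s_5 = Round(s_4, k_4) = 0xA0C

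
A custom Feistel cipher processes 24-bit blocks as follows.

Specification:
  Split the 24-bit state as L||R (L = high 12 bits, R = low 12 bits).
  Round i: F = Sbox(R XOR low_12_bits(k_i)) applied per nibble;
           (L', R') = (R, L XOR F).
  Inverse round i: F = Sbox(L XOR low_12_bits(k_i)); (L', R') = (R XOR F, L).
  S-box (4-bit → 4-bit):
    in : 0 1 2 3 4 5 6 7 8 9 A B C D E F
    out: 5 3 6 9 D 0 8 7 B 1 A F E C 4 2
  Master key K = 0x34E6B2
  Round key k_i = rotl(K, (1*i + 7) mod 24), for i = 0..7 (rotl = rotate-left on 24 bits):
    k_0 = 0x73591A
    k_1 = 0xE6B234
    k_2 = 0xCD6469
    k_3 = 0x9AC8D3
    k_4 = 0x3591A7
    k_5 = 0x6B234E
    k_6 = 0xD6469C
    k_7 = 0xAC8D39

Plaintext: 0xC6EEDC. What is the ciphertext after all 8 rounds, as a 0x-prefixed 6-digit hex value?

0x23F577

s_0 = plaintext = 0xC6EEDC
s_1 = Round(s_0, k_0) = 0xEDCB86
s_2 = Round(s_1, k_1) = 0xB86F2A
s_3 = Round(s_2, k_2) = 0xF2A45F
s_4 = Round(s_3, k_3) = 0x45F194
s_5 = Round(s_4, k_4) = 0x1941C6
s_6 = Round(s_5, k_5) = 0x1C672F
s_7 = Round(s_6, k_6) = 0x72F23F
s_8 = Round(s_7, k_7) = 0x23F577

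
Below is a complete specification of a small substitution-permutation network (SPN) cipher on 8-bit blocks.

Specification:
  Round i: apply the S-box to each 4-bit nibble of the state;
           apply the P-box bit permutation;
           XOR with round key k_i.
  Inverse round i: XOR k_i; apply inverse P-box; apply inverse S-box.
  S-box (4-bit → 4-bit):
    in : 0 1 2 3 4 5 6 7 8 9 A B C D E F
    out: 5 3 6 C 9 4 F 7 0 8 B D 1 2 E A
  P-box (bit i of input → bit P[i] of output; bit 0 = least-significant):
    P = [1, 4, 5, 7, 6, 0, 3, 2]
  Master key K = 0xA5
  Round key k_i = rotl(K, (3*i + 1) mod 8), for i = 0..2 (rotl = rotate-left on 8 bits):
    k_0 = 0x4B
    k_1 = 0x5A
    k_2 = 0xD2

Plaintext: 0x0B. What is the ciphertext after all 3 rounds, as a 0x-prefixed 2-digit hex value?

s_0 = plaintext = 0x0B
s_1 = Round(s_0, k_0) = 0xA1
s_2 = Round(s_1, k_1) = 0x0D
s_3 = Round(s_2, k_2) = 0x8A

0x8A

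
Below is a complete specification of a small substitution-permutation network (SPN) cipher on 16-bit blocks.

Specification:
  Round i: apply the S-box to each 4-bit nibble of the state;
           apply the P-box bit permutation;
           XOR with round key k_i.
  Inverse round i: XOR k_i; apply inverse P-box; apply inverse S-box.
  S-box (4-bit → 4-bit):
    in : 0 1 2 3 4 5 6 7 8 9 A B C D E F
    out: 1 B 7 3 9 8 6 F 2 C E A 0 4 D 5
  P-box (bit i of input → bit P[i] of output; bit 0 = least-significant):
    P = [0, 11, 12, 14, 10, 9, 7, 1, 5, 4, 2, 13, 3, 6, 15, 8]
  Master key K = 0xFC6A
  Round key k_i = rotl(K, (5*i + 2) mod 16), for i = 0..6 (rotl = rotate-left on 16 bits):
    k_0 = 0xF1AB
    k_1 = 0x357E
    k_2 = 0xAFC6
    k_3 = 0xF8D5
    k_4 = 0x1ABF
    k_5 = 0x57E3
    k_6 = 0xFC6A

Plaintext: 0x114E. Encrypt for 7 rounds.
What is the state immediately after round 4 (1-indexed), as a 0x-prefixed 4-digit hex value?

0x4DF1

s_0 = plaintext = 0x114E
s_1 = Round(s_0, k_0) = 0x84D0
s_2 = Round(s_1, k_1) = 0x159F
s_3 = Round(s_2, k_2) = 0x9E0D
s_4 = Round(s_3, k_3) = 0x4DF1
s_5 = Round(s_4, k_4) = 0x5732
s_6 = Round(s_5, k_5) = 0x68D6
s_7 = Round(s_6, k_6) = 0x64BA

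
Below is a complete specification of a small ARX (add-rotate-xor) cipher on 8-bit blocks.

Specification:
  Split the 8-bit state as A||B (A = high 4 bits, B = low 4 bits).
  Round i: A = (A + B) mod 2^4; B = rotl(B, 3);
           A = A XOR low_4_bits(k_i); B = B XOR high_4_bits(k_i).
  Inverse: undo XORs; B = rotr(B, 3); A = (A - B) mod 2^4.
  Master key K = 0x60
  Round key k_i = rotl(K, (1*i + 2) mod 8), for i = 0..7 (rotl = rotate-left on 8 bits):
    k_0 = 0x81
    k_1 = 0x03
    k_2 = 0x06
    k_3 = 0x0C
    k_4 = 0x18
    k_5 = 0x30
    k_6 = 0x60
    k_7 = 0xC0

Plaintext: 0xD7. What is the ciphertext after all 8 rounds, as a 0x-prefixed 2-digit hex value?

s_0 = plaintext = 0xD7
s_1 = Round(s_0, k_0) = 0x53
s_2 = Round(s_1, k_1) = 0xB9
s_3 = Round(s_2, k_2) = 0x2C
s_4 = Round(s_3, k_3) = 0x26
s_5 = Round(s_4, k_4) = 0x02
s_6 = Round(s_5, k_5) = 0x22
s_7 = Round(s_6, k_6) = 0x47
s_8 = Round(s_7, k_7) = 0xB7

0xB7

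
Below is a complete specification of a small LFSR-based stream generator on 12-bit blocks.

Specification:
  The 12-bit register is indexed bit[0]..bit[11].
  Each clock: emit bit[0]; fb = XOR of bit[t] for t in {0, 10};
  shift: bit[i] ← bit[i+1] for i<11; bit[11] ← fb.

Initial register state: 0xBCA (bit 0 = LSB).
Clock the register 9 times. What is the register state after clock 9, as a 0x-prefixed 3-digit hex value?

0x345

reg_0 = 0xBCA
clock 1: out=0, reg = 0x5E5
clock 2: out=1, reg = 0x2F2
clock 3: out=0, reg = 0x179
clock 4: out=1, reg = 0x8BC
clock 5: out=0, reg = 0x45E
clock 6: out=0, reg = 0xA2F
clock 7: out=1, reg = 0xD17
clock 8: out=1, reg = 0x68B
clock 9: out=1, reg = 0x345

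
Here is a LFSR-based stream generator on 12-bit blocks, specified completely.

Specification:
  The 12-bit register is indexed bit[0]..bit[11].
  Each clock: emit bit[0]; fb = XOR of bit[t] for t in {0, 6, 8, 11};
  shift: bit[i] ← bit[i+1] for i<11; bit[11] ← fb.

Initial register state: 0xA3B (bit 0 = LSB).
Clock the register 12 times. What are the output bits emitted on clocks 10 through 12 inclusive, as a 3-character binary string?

reg_0 = 0xA3B
clock 1: out=1, reg = 0x51D
clock 2: out=1, reg = 0x28E
clock 3: out=0, reg = 0x147
clock 4: out=1, reg = 0x8A3
clock 5: out=1, reg = 0x451
clock 6: out=1, reg = 0x228
clock 7: out=0, reg = 0x114
clock 8: out=0, reg = 0x88A
clock 9: out=0, reg = 0xC45
clock 10: out=1, reg = 0xE22
clock 11: out=0, reg = 0xF11
clock 12: out=1, reg = 0xF88

101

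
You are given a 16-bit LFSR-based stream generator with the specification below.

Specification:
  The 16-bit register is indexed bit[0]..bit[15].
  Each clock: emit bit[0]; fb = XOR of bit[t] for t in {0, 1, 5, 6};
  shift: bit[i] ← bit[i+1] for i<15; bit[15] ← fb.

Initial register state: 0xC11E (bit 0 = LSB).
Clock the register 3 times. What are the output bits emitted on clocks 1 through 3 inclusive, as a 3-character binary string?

011

reg_0 = 0xC11E
clock 1: out=0, reg = 0xE08F
clock 2: out=1, reg = 0x7047
clock 3: out=1, reg = 0xB823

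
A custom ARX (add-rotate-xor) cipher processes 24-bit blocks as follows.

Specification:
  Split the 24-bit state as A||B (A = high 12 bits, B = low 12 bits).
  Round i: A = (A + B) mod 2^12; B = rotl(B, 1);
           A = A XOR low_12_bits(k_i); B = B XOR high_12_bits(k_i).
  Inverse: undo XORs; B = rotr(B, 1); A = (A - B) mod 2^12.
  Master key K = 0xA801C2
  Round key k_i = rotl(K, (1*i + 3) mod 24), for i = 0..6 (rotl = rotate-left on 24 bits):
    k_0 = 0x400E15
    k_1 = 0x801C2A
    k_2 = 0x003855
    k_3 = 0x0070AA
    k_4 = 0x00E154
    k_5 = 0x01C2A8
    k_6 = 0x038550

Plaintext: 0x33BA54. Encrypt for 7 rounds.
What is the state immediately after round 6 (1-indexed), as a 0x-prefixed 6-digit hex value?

0x81A53D

s_0 = plaintext = 0x33BA54
s_1 = Round(s_0, k_0) = 0x39A0A9
s_2 = Round(s_1, k_1) = 0x869953
s_3 = Round(s_2, k_2) = 0x9E92A4
s_4 = Round(s_3, k_3) = 0xC2754F
s_5 = Round(s_4, k_4) = 0x022A90
s_6 = Round(s_5, k_5) = 0x81A53D
s_7 = Round(s_6, k_6) = 0x807A42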